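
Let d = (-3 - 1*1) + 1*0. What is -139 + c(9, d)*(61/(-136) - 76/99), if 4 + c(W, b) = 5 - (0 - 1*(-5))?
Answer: -451499/3366 ≈ -134.14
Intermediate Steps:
d = -4 (d = (-3 - 1) + 0 = -4 + 0 = -4)
c(W, b) = -4 (c(W, b) = -4 + (5 - (0 - 1*(-5))) = -4 + (5 - (0 + 5)) = -4 + (5 - 1*5) = -4 + (5 - 5) = -4 + 0 = -4)
-139 + c(9, d)*(61/(-136) - 76/99) = -139 - 4*(61/(-136) - 76/99) = -139 - 4*(61*(-1/136) - 76*1/99) = -139 - 4*(-61/136 - 76/99) = -139 - 4*(-16375/13464) = -139 + 16375/3366 = -451499/3366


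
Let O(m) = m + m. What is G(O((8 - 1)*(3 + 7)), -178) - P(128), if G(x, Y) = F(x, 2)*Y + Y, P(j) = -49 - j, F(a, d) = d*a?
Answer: -49841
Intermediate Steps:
F(a, d) = a*d
O(m) = 2*m
G(x, Y) = Y + 2*Y*x (G(x, Y) = (x*2)*Y + Y = (2*x)*Y + Y = 2*Y*x + Y = Y + 2*Y*x)
G(O((8 - 1)*(3 + 7)), -178) - P(128) = -178*(1 + 2*(2*((8 - 1)*(3 + 7)))) - (-49 - 1*128) = -178*(1 + 2*(2*(7*10))) - (-49 - 128) = -178*(1 + 2*(2*70)) - 1*(-177) = -178*(1 + 2*140) + 177 = -178*(1 + 280) + 177 = -178*281 + 177 = -50018 + 177 = -49841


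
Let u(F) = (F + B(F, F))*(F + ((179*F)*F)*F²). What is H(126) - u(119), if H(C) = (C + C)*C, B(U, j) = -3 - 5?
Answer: -3984408457806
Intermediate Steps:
B(U, j) = -8
H(C) = 2*C² (H(C) = (2*C)*C = 2*C²)
u(F) = (-8 + F)*(F + 179*F⁴) (u(F) = (F - 8)*(F + ((179*F)*F)*F²) = (-8 + F)*(F + (179*F²)*F²) = (-8 + F)*(F + 179*F⁴))
H(126) - u(119) = 2*126² - 119*(-8 + 119 - 1432*119³ + 179*119⁴) = 2*15876 - 119*(-8 + 119 - 1432*1685159 + 179*200533921) = 31752 - 119*(-8 + 119 - 2413147688 + 35895571859) = 31752 - 119*33482424282 = 31752 - 1*3984408489558 = 31752 - 3984408489558 = -3984408457806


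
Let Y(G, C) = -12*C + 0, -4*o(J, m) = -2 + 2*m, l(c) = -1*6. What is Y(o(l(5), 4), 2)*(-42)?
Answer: 1008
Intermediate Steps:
l(c) = -6
o(J, m) = 1/2 - m/2 (o(J, m) = -(-2 + 2*m)/4 = 1/2 - m/2)
Y(G, C) = -12*C
Y(o(l(5), 4), 2)*(-42) = -12*2*(-42) = -24*(-42) = 1008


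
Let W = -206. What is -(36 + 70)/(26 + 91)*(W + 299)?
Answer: -3286/39 ≈ -84.256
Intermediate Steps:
-(36 + 70)/(26 + 91)*(W + 299) = -(36 + 70)/(26 + 91)*(-206 + 299) = -106/117*93 = -106*(1/117)*93 = -106*93/117 = -1*3286/39 = -3286/39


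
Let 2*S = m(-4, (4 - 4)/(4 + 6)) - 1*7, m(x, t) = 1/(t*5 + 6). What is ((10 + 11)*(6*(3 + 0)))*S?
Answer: -2583/2 ≈ -1291.5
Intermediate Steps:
m(x, t) = 1/(6 + 5*t) (m(x, t) = 1/(5*t + 6) = 1/(6 + 5*t))
S = -41/12 (S = (1/(6 + 5*((4 - 4)/(4 + 6))) - 1*7)/2 = (1/(6 + 5*(0/10)) - 7)/2 = (1/(6 + 5*(0*(⅒))) - 7)/2 = (1/(6 + 5*0) - 7)/2 = (1/(6 + 0) - 7)/2 = (1/6 - 7)/2 = (⅙ - 7)/2 = (½)*(-41/6) = -41/12 ≈ -3.4167)
((10 + 11)*(6*(3 + 0)))*S = ((10 + 11)*(6*(3 + 0)))*(-41/12) = (21*(6*3))*(-41/12) = (21*18)*(-41/12) = 378*(-41/12) = -2583/2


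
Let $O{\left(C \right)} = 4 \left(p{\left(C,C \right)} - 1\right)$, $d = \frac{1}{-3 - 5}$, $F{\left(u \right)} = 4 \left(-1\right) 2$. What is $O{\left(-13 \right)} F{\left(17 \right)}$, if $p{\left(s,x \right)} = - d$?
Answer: $28$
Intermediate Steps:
$F{\left(u \right)} = -8$ ($F{\left(u \right)} = \left(-4\right) 2 = -8$)
$d = - \frac{1}{8}$ ($d = \frac{1}{-8} = - \frac{1}{8} \approx -0.125$)
$p{\left(s,x \right)} = \frac{1}{8}$ ($p{\left(s,x \right)} = \left(-1\right) \left(- \frac{1}{8}\right) = \frac{1}{8}$)
$O{\left(C \right)} = - \frac{7}{2}$ ($O{\left(C \right)} = 4 \left(\frac{1}{8} - 1\right) = 4 \left(- \frac{7}{8}\right) = - \frac{7}{2}$)
$O{\left(-13 \right)} F{\left(17 \right)} = \left(- \frac{7}{2}\right) \left(-8\right) = 28$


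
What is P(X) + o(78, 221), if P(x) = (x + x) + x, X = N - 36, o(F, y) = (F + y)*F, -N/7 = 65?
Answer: 21849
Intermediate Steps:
N = -455 (N = -7*65 = -455)
o(F, y) = F*(F + y)
X = -491 (X = -455 - 36 = -491)
P(x) = 3*x (P(x) = 2*x + x = 3*x)
P(X) + o(78, 221) = 3*(-491) + 78*(78 + 221) = -1473 + 78*299 = -1473 + 23322 = 21849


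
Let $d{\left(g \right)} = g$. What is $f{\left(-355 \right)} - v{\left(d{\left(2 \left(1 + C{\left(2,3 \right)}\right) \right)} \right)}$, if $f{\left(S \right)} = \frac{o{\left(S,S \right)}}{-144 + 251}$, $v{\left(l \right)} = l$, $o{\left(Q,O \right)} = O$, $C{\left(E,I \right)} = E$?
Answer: $- \frac{997}{107} \approx -9.3177$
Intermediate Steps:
$f{\left(S \right)} = \frac{S}{107}$ ($f{\left(S \right)} = \frac{S}{-144 + 251} = \frac{S}{107}$)
$f{\left(-355 \right)} - v{\left(d{\left(2 \left(1 + C{\left(2,3 \right)}\right) \right)} \right)} = \frac{1}{107} \left(-355\right) - 2 \left(1 + 2\right) = - \frac{355}{107} - 2 \cdot 3 = - \frac{355}{107} - 6 = - \frac{997}{107}$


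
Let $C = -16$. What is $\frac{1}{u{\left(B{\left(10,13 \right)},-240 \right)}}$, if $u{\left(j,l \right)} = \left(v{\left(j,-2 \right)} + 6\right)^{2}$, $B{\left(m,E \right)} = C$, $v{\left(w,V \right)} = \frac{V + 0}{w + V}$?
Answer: $\frac{81}{3025} \approx 0.026777$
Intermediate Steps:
$v{\left(w,V \right)} = \frac{V}{V + w}$
$B{\left(m,E \right)} = -16$
$u{\left(j,l \right)} = \left(6 - \frac{2}{-2 + j}\right)^{2}$ ($u{\left(j,l \right)} = \left(- \frac{2}{-2 + j} + 6\right)^{2} = \left(6 - \frac{2}{-2 + j}\right)^{2}$)
$\frac{1}{u{\left(B{\left(10,13 \right)},-240 \right)}} = \frac{1}{\left(6 - \frac{2}{-2 - 16}\right)^{2}} = \frac{1}{\left(6 - \frac{2}{-18}\right)^{2}} = \frac{1}{\left(6 - - \frac{1}{9}\right)^{2}} = \frac{1}{\left(6 + \frac{1}{9}\right)^{2}} = \frac{1}{\left(\frac{55}{9}\right)^{2}} = \frac{1}{\frac{3025}{81}} = \frac{81}{3025}$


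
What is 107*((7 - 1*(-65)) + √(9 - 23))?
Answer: 7704 + 107*I*√14 ≈ 7704.0 + 400.36*I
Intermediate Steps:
107*((7 - 1*(-65)) + √(9 - 23)) = 107*((7 + 65) + √(-14)) = 107*(72 + I*√14) = 7704 + 107*I*√14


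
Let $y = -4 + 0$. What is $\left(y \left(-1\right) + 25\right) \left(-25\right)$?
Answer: $-725$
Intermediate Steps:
$y = -4$
$\left(y \left(-1\right) + 25\right) \left(-25\right) = \left(\left(-4\right) \left(-1\right) + 25\right) \left(-25\right) = \left(4 + 25\right) \left(-25\right) = 29 \left(-25\right) = -725$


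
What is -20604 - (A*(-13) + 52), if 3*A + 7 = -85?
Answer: -63164/3 ≈ -21055.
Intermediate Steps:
A = -92/3 (A = -7/3 + (1/3)*(-85) = -7/3 - 85/3 = -92/3 ≈ -30.667)
-20604 - (A*(-13) + 52) = -20604 - (-92/3*(-13) + 52) = -20604 - (1196/3 + 52) = -20604 - 1*1352/3 = -20604 - 1352/3 = -63164/3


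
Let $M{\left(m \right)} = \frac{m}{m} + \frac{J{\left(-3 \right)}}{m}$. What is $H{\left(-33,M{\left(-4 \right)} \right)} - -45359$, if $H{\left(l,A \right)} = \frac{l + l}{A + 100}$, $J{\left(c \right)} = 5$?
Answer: $\frac{6032659}{133} \approx 45358.0$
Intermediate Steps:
$M{\left(m \right)} = 1 + \frac{5}{m}$ ($M{\left(m \right)} = \frac{m}{m} + \frac{5}{m} = 1 + \frac{5}{m}$)
$H{\left(l,A \right)} = \frac{2 l}{100 + A}$
$H{\left(-33,M{\left(-4 \right)} \right)} - -45359 = 2 \left(-33\right) \frac{1}{100 + \frac{5 - 4}{-4}} - -45359 = 2 \left(-33\right) \frac{1}{100 - \frac{1}{4}} + 45359 = 2 \left(-33\right) \frac{1}{\frac{399}{4}} + 45359 = 2 \left(-33\right) \frac{4}{399} + 45359 = - \frac{88}{133} + 45359 = \frac{6032659}{133}$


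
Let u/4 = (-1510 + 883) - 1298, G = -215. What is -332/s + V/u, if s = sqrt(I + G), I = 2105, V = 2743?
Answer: -2743/7700 - 166*sqrt(210)/315 ≈ -7.9930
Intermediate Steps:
u = -7700 (u = 4*((-1510 + 883) - 1298) = 4*(-627 - 1298) = 4*(-1925) = -7700)
s = 3*sqrt(210) (s = sqrt(2105 - 215) = sqrt(1890) = 3*sqrt(210) ≈ 43.474)
-332/s + V/u = -332*sqrt(210)/630 + 2743/(-7700) = -166*sqrt(210)/315 + 2743*(-1/7700) = -166*sqrt(210)/315 - 2743/7700 = -2743/7700 - 166*sqrt(210)/315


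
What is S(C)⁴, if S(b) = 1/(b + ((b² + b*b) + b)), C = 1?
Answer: 1/256 ≈ 0.0039063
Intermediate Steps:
S(b) = 1/(2*b + 2*b²) (S(b) = 1/(b + ((b² + b²) + b)) = 1/(b + (2*b² + b)) = 1/(b + (b + 2*b²)) = 1/(2*b + 2*b²))
S(C)⁴ = ((½)/(1*(1 + 1)))⁴ = ((½)*1/2)⁴ = ((½)*1*(½))⁴ = (¼)⁴ = 1/256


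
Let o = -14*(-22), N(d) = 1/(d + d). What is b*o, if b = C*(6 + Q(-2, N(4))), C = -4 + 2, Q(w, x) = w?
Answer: -2464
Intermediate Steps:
N(d) = 1/(2*d)
C = -2
b = -8 (b = -2*(6 - 2) = -2*4 = -8)
o = 308
b*o = -8*308 = -2464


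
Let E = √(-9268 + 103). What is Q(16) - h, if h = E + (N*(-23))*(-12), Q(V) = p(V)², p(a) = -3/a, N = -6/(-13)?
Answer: -423819/3328 - I*√9165 ≈ -127.35 - 95.734*I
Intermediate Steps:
N = 6/13 (N = -6*(-1/13) = 6/13 ≈ 0.46154)
E = I*√9165 (E = √(-9165) = I*√9165 ≈ 95.734*I)
Q(V) = 9/V² (Q(V) = (-3/V)² = 9/V²)
h = 1656/13 + I*√9165 (h = I*√9165 + ((6/13)*(-23))*(-12) = I*√9165 - 138/13*(-12) = I*√9165 + 1656/13 = 1656/13 + I*√9165 ≈ 127.38 + 95.734*I)
Q(16) - h = 9/16² - (1656/13 + I*√9165) = 9*(1/256) + (-1656/13 - I*√9165) = 9/256 + (-1656/13 - I*√9165) = -423819/3328 - I*√9165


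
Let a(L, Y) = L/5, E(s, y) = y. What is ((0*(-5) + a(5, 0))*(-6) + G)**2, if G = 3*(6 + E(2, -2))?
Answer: 36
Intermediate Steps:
a(L, Y) = L/5 (a(L, Y) = L*(1/5) = L/5)
G = 12 (G = 3*(6 - 2) = 3*4 = 12)
((0*(-5) + a(5, 0))*(-6) + G)**2 = ((0*(-5) + (1/5)*5)*(-6) + 12)**2 = ((0 + 1)*(-6) + 12)**2 = (1*(-6) + 12)**2 = (-6 + 12)**2 = 6**2 = 36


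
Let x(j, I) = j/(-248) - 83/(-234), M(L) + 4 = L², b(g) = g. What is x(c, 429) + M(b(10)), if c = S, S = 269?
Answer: 2764355/29016 ≈ 95.270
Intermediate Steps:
M(L) = -4 + L²
c = 269
x(j, I) = 83/234 - j/248 (x(j, I) = j*(-1/248) - 83*(-1/234) = -j/248 + 83/234 = 83/234 - j/248)
x(c, 429) + M(b(10)) = (83/234 - 1/248*269) + (-4 + 10²) = (83/234 - 269/248) + (-4 + 100) = -21181/29016 + 96 = 2764355/29016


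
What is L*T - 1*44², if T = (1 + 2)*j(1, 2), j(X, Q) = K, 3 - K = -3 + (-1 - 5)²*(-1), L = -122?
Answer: -17308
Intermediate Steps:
K = 42 (K = 3 - (-3 + (-1 - 5)²*(-1)) = 3 - (-3 + (-6)²*(-1)) = 3 - (-3 + 36*(-1)) = 3 - (-3 - 36) = 3 - 1*(-39) = 3 + 39 = 42)
j(X, Q) = 42
T = 126 (T = (1 + 2)*42 = 3*42 = 126)
L*T - 1*44² = -122*126 - 1*44² = -15372 - 1*1936 = -15372 - 1936 = -17308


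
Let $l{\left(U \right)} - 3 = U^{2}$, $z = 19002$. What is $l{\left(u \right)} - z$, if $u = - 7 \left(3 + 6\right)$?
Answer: $-15030$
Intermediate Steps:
$u = -63$ ($u = \left(-7\right) 9 = -63$)
$l{\left(U \right)} = 3 + U^{2}$
$l{\left(u \right)} - z = \left(3 + \left(-63\right)^{2}\right) - 19002 = \left(3 + 3969\right) - 19002 = 3972 - 19002 = -15030$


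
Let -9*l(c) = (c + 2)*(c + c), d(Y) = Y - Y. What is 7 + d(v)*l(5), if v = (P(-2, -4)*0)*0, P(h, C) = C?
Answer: 7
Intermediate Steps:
v = 0 (v = -4*0*0 = 0*0 = 0)
d(Y) = 0
l(c) = -2*c*(2 + c)/9 (l(c) = -(c + 2)*(c + c)/9 = -(2 + c)*2*c/9 = -2*c*(2 + c)/9)
7 + d(v)*l(5) = 7 + 0*(-2/9*5*(2 + 5)) = 7 + 0*(-2/9*5*7) = 7 + 0*(-70/9) = 7 + 0 = 7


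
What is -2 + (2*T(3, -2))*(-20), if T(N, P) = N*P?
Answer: 238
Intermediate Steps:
-2 + (2*T(3, -2))*(-20) = -2 + (2*(3*(-2)))*(-20) = -2 + (2*(-6))*(-20) = -2 - 12*(-20) = -2 + 240 = 238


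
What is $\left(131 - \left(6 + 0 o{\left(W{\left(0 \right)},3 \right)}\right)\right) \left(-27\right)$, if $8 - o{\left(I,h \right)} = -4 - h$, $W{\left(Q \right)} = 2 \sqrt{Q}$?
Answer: $-3375$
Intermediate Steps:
$o{\left(I,h \right)} = 12 + h$ ($o{\left(I,h \right)} = 8 - \left(-4 - h\right) = 8 + \left(4 + h\right) = 12 + h$)
$\left(131 - \left(6 + 0 o{\left(W{\left(0 \right)},3 \right)}\right)\right) \left(-27\right) = \left(131 - \left(6 + 0 \left(12 + 3\right)\right)\right) \left(-27\right) = \left(131 + \left(-6 + 0 \cdot 15\right)\right) \left(-27\right) = \left(131 + \left(-6 + 0\right)\right) \left(-27\right) = \left(131 - 6\right) \left(-27\right) = 125 \left(-27\right) = -3375$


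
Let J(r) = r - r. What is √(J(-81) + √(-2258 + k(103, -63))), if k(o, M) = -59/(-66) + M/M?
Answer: 66^(¾)*148903^(¼)*√I/66 ≈ 4.8733 + 4.8733*I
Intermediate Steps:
J(r) = 0
k(o, M) = 125/66 (k(o, M) = -59*(-1/66) + 1 = 59/66 + 1 = 125/66)
√(J(-81) + √(-2258 + k(103, -63))) = √(0 + √(-2258 + 125/66)) = √(0 + √(-148903/66)) = √(0 + I*√9827598/66) = √(I*√9827598/66) = 66^(¾)*148903^(¼)*√I/66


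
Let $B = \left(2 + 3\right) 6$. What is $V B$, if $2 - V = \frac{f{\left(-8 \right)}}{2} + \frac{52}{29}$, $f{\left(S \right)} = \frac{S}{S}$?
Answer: $- \frac{255}{29} \approx -8.7931$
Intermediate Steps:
$f{\left(S \right)} = 1$
$B = 30$ ($B = 5 \cdot 6 = 30$)
$V = - \frac{17}{58}$ ($V = 2 - \left(1 \cdot \frac{1}{2} + \frac{52}{29}\right) = 2 - \left(1 \cdot \frac{1}{2} + 52 \cdot \frac{1}{29}\right) = 2 - \left(\frac{1}{2} + \frac{52}{29}\right) = 2 - \frac{133}{58} = - \frac{17}{58} \approx -0.2931$)
$V B = \left(- \frac{17}{58}\right) 30 = - \frac{255}{29}$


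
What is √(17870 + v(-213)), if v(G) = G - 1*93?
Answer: 2*√4391 ≈ 132.53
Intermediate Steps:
v(G) = -93 + G (v(G) = G - 93 = -93 + G)
√(17870 + v(-213)) = √(17870 + (-93 - 213)) = √(17870 - 306) = √17564 = 2*√4391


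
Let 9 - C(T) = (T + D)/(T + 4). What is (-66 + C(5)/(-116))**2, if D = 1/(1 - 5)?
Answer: 76132398241/17438976 ≈ 4365.6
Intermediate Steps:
D = -1/4 (D = 1/(-4) = -1/4 ≈ -0.25000)
C(T) = 9 - (-1/4 + T)/(4 + T) (C(T) = 9 - (T - 1/4)/(T + 4) = 9 - (-1/4 + T)/(4 + T))
(-66 + C(5)/(-116))**2 = (-66 + ((145 + 32*5)/(4*(4 + 5)))/(-116))**2 = (-66 + ((1/4)*(145 + 160)/9)*(-1/116))**2 = (-66 + ((1/4)*(1/9)*305)*(-1/116))**2 = (-66 + (305/36)*(-1/116))**2 = (-66 - 305/4176)**2 = (-275921/4176)**2 = 76132398241/17438976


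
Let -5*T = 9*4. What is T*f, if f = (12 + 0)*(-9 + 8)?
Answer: 432/5 ≈ 86.400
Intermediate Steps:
T = -36/5 (T = -9*4/5 = -⅕*36 = -36/5 ≈ -7.2000)
f = -12 (f = 12*(-1) = -12)
T*f = -36/5*(-12) = 432/5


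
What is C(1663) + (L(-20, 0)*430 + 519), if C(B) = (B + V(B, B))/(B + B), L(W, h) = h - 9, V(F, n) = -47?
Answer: -5571905/1663 ≈ -3350.5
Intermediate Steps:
L(W, h) = -9 + h
C(B) = (-47 + B)/(2*B) (C(B) = (B - 47)/(B + B) = (-47 + B)/((2*B)) = (-47 + B)*(1/(2*B)) = (-47 + B)/(2*B))
C(1663) + (L(-20, 0)*430 + 519) = (½)*(-47 + 1663)/1663 + ((-9 + 0)*430 + 519) = (½)*(1/1663)*1616 + (-9*430 + 519) = 808/1663 + (-3870 + 519) = 808/1663 - 3351 = -5571905/1663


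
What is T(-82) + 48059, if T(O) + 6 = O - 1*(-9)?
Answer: 47980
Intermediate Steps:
T(O) = 3 + O (T(O) = -6 + (O - 1*(-9)) = -6 + (O + 9) = -6 + (9 + O) = 3 + O)
T(-82) + 48059 = (3 - 82) + 48059 = -79 + 48059 = 47980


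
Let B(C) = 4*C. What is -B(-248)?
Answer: 992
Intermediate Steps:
-B(-248) = -4*(-248) = -1*(-992) = 992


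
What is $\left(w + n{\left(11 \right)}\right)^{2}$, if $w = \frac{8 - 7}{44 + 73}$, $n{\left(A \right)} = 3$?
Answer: $\frac{123904}{13689} \approx 9.0514$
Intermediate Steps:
$w = \frac{1}{117}$ ($w = 1 \cdot \frac{1}{117} = \frac{1}{117} \approx 0.008547$)
$\left(w + n{\left(11 \right)}\right)^{2} = \left(\frac{1}{117} + 3\right)^{2} = \left(\frac{352}{117}\right)^{2} = \frac{123904}{13689}$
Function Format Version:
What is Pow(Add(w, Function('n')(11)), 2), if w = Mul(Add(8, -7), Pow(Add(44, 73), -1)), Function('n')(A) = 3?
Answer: Rational(123904, 13689) ≈ 9.0514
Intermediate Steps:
w = Rational(1, 117) (w = Mul(1, Pow(117, -1)) = Mul(1, Rational(1, 117)) = Rational(1, 117) ≈ 0.0085470)
Pow(Add(w, Function('n')(11)), 2) = Pow(Add(Rational(1, 117), 3), 2) = Pow(Rational(352, 117), 2) = Rational(123904, 13689)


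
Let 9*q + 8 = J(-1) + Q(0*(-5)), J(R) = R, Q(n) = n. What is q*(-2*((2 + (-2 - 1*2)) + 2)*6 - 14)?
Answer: 14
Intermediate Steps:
q = -1 (q = -8/9 + (-1 + 0*(-5))/9 = -8/9 + (-1 + 0)/9 = -8/9 + (⅑)*(-1) = -8/9 - ⅑ = -1)
q*(-2*((2 + (-2 - 1*2)) + 2)*6 - 14) = -(-2*((2 + (-2 - 1*2)) + 2)*6 - 14) = -(-2*((2 + (-2 - 2)) + 2)*6 - 14) = -(-2*((2 - 4) + 2)*6 - 14) = -(-2*(-2 + 2)*6 - 14) = -(-2*0*6 - 14) = -(0*6 - 14) = -(0 - 14) = -1*(-14) = 14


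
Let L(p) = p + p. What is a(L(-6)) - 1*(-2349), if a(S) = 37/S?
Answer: 28151/12 ≈ 2345.9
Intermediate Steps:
L(p) = 2*p
a(L(-6)) - 1*(-2349) = 37/((2*(-6))) - 1*(-2349) = 37/(-12) + 2349 = 37*(-1/12) + 2349 = -37/12 + 2349 = 28151/12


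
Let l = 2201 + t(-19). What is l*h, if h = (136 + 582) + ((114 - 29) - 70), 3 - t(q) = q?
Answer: 1629459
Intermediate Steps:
t(q) = 3 - q
l = 2223 (l = 2201 + (3 - 1*(-19)) = 2201 + (3 + 19) = 2201 + 22 = 2223)
h = 733 (h = 718 + (85 - 70) = 718 + 15 = 733)
l*h = 2223*733 = 1629459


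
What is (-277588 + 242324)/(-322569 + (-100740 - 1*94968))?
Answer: 35264/518277 ≈ 0.068041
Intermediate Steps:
(-277588 + 242324)/(-322569 + (-100740 - 1*94968)) = -35264/(-322569 + (-100740 - 94968)) = -35264/(-322569 - 195708) = -35264/(-518277) = -35264*(-1/518277) = 35264/518277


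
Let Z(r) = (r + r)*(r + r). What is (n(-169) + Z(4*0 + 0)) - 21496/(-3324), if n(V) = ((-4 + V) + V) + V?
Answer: -419267/831 ≈ -504.53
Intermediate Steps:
Z(r) = 4*r² (Z(r) = (2*r)*(2*r) = 4*r²)
n(V) = -4 + 3*V (n(V) = (-4 + 2*V) + V = -4 + 3*V)
(n(-169) + Z(4*0 + 0)) - 21496/(-3324) = ((-4 + 3*(-169)) + 4*(4*0 + 0)²) - 21496/(-3324) = ((-4 - 507) + 4*(0 + 0)²) - 21496*(-1/3324) = (-511 + 4*0²) + 5374/831 = (-511 + 4*0) + 5374/831 = (-511 + 0) + 5374/831 = -511 + 5374/831 = -419267/831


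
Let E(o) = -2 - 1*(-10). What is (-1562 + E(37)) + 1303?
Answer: -251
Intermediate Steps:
E(o) = 8 (E(o) = -2 + 10 = 8)
(-1562 + E(37)) + 1303 = (-1562 + 8) + 1303 = -1554 + 1303 = -251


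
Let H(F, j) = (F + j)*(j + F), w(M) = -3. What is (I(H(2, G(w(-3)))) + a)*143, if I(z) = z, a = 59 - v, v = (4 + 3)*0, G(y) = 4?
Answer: 13585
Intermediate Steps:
H(F, j) = (F + j)² (H(F, j) = (F + j)*(F + j) = (F + j)²)
v = 0 (v = 7*0 = 0)
a = 59 (a = 59 - 1*0 = 59 + 0 = 59)
(I(H(2, G(w(-3)))) + a)*143 = ((2 + 4)² + 59)*143 = (6² + 59)*143 = (36 + 59)*143 = 95*143 = 13585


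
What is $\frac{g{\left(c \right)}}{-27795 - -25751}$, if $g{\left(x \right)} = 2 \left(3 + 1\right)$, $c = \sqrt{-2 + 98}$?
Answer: $- \frac{2}{511} \approx -0.0039139$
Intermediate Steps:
$c = 4 \sqrt{6}$ ($c = \sqrt{96} = 4 \sqrt{6} \approx 9.798$)
$g{\left(x \right)} = 8$ ($g{\left(x \right)} = 2 \cdot 4 = 8$)
$\frac{g{\left(c \right)}}{-27795 - -25751} = \frac{8}{-27795 - -25751} = \frac{8}{-27795 + 25751} = \frac{8}{-2044} = 8 \left(- \frac{1}{2044}\right) = - \frac{2}{511}$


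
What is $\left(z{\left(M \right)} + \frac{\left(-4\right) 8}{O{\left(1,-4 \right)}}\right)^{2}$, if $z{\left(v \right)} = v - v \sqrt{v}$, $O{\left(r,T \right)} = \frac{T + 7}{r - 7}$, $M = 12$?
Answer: $7504 - 3648 \sqrt{3} \approx 1185.5$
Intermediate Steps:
$O{\left(r,T \right)} = \frac{7 + T}{-7 + r}$
$z{\left(v \right)} = v - v^{\frac{3}{2}}$
$\left(z{\left(M \right)} + \frac{\left(-4\right) 8}{O{\left(1,-4 \right)}}\right)^{2} = \left(\left(12 - 12^{\frac{3}{2}}\right) + \frac{\left(-4\right) 8}{\frac{1}{-7 + 1} \left(7 - 4\right)}\right)^{2} = \left(\left(12 - 24 \sqrt{3}\right) - \frac{32}{\frac{1}{-6} \cdot 3}\right)^{2} = \left(\left(12 - 24 \sqrt{3}\right) - \frac{32}{\left(- \frac{1}{6}\right) 3}\right)^{2} = \left(\left(12 - 24 \sqrt{3}\right) - \frac{32}{- \frac{1}{2}}\right)^{2} = \left(\left(12 - 24 \sqrt{3}\right) - -64\right)^{2} = \left(\left(12 - 24 \sqrt{3}\right) + 64\right)^{2} = \left(76 - 24 \sqrt{3}\right)^{2}$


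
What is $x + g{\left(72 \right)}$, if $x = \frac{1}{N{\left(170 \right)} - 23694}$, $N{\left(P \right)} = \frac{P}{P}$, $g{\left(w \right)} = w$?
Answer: $\frac{1705895}{23693} \approx 72.0$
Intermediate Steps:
$N{\left(P \right)} = 1$
$x = - \frac{1}{23693}$ ($x = \frac{1}{1 - 23694} = \frac{1}{-23693} = - \frac{1}{23693} \approx -4.2207 \cdot 10^{-5}$)
$x + g{\left(72 \right)} = - \frac{1}{23693} + 72 = \frac{1705895}{23693}$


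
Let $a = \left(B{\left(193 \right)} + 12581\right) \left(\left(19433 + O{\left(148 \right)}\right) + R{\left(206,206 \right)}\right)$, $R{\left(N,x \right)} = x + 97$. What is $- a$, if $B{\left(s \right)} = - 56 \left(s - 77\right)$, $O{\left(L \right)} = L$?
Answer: $-120994140$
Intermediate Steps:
$R{\left(N,x \right)} = 97 + x$
$B{\left(s \right)} = 4312 - 56 s$ ($B{\left(s \right)} = - 56 \left(-77 + s\right) = 4312 - 56 s$)
$a = 120994140$ ($a = \left(\left(4312 - 10808\right) + 12581\right) \left(\left(19433 + 148\right) + \left(97 + 206\right)\right) = \left(\left(4312 - 10808\right) + 12581\right) \left(19581 + 303\right) = \left(-6496 + 12581\right) 19884 = 6085 \cdot 19884 = 120994140$)
$- a = \left(-1\right) 120994140 = -120994140$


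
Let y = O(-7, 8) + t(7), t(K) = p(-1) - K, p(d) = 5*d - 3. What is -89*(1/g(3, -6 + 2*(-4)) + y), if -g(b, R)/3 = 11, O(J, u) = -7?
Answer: 64703/33 ≈ 1960.7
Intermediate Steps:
p(d) = -3 + 5*d
g(b, R) = -33 (g(b, R) = -3*11 = -33)
t(K) = -8 - K (t(K) = (-3 + 5*(-1)) - K = (-3 - 5) - K = -8 - K)
y = -22 (y = -7 + (-8 - 1*7) = -7 + (-8 - 7) = -7 - 15 = -22)
-89*(1/g(3, -6 + 2*(-4)) + y) = -89*(1/(-33) - 22) = -89*(-1/33 - 22) = -89*(-727/33) = 64703/33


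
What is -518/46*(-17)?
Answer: 4403/23 ≈ 191.43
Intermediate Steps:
-518/46*(-17) = -7*37/23*(-17) = -259/23*(-17) = 4403/23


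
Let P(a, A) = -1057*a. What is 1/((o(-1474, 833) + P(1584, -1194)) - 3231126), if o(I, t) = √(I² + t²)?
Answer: -4905414/24063083644831 - √2866565/24063083644831 ≈ -2.0393e-7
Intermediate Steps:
1/((o(-1474, 833) + P(1584, -1194)) - 3231126) = 1/((√((-1474)² + 833²) - 1057*1584) - 3231126) = 1/((√(2172676 + 693889) - 1674288) - 3231126) = 1/((√2866565 - 1674288) - 3231126) = 1/((-1674288 + √2866565) - 3231126) = 1/(-4905414 + √2866565)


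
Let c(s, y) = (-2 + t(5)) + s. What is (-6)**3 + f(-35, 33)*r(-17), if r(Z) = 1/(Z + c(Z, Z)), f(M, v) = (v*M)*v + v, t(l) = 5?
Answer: 31386/31 ≈ 1012.5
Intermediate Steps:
c(s, y) = 3 + s (c(s, y) = (-2 + 5) + s = 3 + s)
f(M, v) = v + M*v**2 (f(M, v) = (M*v)*v + v = M*v**2 + v = v + M*v**2)
r(Z) = 1/(3 + 2*Z) (r(Z) = 1/(Z + (3 + Z)) = 1/(3 + 2*Z))
(-6)**3 + f(-35, 33)*r(-17) = (-6)**3 + (33*(1 - 35*33))/(3 + 2*(-17)) = -216 + (33*(1 - 1155))/(3 - 34) = -216 + (33*(-1154))/(-31) = -216 - 38082*(-1/31) = -216 + 38082/31 = 31386/31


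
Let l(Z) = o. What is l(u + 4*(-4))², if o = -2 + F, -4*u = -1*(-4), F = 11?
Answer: 81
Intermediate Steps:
u = -1 (u = -(-1)*(-4)/4 = -¼*4 = -1)
o = 9 (o = -2 + 11 = 9)
l(Z) = 9
l(u + 4*(-4))² = 9² = 81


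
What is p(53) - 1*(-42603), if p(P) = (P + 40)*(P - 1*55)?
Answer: 42417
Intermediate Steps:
p(P) = (-55 + P)*(40 + P) (p(P) = (40 + P)*(P - 55) = (40 + P)*(-55 + P) = (-55 + P)*(40 + P))
p(53) - 1*(-42603) = (-2200 + 53² - 15*53) - 1*(-42603) = (-2200 + 2809 - 795) + 42603 = -186 + 42603 = 42417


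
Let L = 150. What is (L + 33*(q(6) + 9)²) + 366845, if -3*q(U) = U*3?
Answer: 367292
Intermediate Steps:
q(U) = -U (q(U) = -U*3/3 = -U)
(L + 33*(q(6) + 9)²) + 366845 = (150 + 33*(-1*6 + 9)²) + 366845 = (150 + 33*(-6 + 9)²) + 366845 = (150 + 33*3²) + 366845 = (150 + 33*9) + 366845 = (150 + 297) + 366845 = 447 + 366845 = 367292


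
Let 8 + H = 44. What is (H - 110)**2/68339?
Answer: 148/1847 ≈ 0.080130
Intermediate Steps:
H = 36 (H = -8 + 44 = 36)
(H - 110)**2/68339 = (36 - 110)**2/68339 = (-74)**2*(1/68339) = 5476*(1/68339) = 148/1847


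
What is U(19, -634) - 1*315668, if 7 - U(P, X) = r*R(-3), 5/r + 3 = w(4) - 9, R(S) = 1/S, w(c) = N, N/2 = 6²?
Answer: -11363795/36 ≈ -3.1566e+5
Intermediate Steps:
N = 72 (N = 2*6² = 2*36 = 72)
w(c) = 72
r = 1/12 (r = 5/(-3 + (72 - 9)) = 5/(-3 + 63) = 5/60 = 5*(1/60) = 1/12 ≈ 0.083333)
U(P, X) = 253/36 (U(P, X) = 7 - 1/(12*(-3)) = 7 - (-1)/(12*3) = 7 - 1*(-1/36) = 7 + 1/36 = 253/36)
U(19, -634) - 1*315668 = 253/36 - 1*315668 = 253/36 - 315668 = -11363795/36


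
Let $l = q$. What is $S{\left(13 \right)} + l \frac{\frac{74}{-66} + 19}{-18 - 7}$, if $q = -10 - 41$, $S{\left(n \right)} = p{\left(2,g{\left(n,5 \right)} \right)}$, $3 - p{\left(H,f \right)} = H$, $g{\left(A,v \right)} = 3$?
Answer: $\frac{2061}{55} \approx 37.473$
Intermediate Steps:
$p{\left(H,f \right)} = 3 - H$
$S{\left(n \right)} = 1$ ($S{\left(n \right)} = 3 - 2 = 1$)
$q = -51$ ($q = -10 - 41 = -51$)
$l = -51$
$S{\left(13 \right)} + l \frac{\frac{74}{-66} + 19}{-18 - 7} = 1 - 51 \frac{\frac{74}{-66} + 19}{-18 - 7} = 1 - 51 \frac{74 \left(- \frac{1}{66}\right) + 19}{-25} = 1 - 51 \left(- \frac{37}{33} + 19\right) \left(- \frac{1}{25}\right) = 1 - 51 \cdot \frac{590}{33} \left(- \frac{1}{25}\right) = 1 - - \frac{2006}{55} = 1 + \frac{2006}{55} = \frac{2061}{55}$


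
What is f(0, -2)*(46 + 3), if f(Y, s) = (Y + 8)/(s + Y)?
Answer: -196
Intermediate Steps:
f(Y, s) = (8 + Y)/(Y + s)
f(0, -2)*(46 + 3) = ((8 + 0)/(0 - 2))*(46 + 3) = (8/(-2))*49 = -½*8*49 = -4*49 = -196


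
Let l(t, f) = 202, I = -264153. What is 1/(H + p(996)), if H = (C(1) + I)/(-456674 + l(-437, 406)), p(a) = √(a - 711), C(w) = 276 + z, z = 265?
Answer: -7520718554/3707188402931 + 13022917924*√285/3707188402931 ≈ 0.057276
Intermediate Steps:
C(w) = 541 (C(w) = 276 + 265 = 541)
p(a) = √(-711 + a)
H = 65903/114118 (H = (541 - 264153)/(-456674 + 202) = -263612/(-456472) = -263612*(-1/456472) = 65903/114118 ≈ 0.57750)
1/(H + p(996)) = 1/(65903/114118 + √(-711 + 996)) = 1/(65903/114118 + √285)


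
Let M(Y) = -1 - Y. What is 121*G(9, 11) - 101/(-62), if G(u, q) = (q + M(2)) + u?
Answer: 127635/62 ≈ 2058.6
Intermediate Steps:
G(u, q) = -3 + q + u (G(u, q) = (q + (-1 - 1*2)) + u = (q + (-1 - 2)) + u = (q - 3) + u = (-3 + q) + u = -3 + q + u)
121*G(9, 11) - 101/(-62) = 121*(-3 + 11 + 9) - 101/(-62) = 121*17 - 101*(-1/62) = 2057 + 101/62 = 127635/62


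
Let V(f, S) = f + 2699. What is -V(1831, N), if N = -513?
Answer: -4530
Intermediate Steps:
V(f, S) = 2699 + f
-V(1831, N) = -(2699 + 1831) = -1*4530 = -4530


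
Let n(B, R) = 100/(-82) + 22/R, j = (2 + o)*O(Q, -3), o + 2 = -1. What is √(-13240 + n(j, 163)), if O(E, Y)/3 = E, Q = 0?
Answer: 2*I*√147844948186/6683 ≈ 115.07*I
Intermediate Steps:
O(E, Y) = 3*E
o = -3 (o = -2 - 1 = -3)
j = 0 (j = (2 - 3)*(3*0) = -1*0 = 0)
n(B, R) = -50/41 + 22/R (n(B, R) = 100*(-1/82) + 22/R = -50/41 + 22/R)
√(-13240 + n(j, 163)) = √(-13240 + (-50/41 + 22/163)) = √(-13240 - 7248/6683) = √(-88490168/6683) = 2*I*√147844948186/6683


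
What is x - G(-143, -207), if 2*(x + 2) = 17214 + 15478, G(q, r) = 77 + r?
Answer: 16474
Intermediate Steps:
x = 16344 (x = -2 + (17214 + 15478)/2 = -2 + (½)*32692 = -2 + 16346 = 16344)
x - G(-143, -207) = 16344 - (77 - 207) = 16344 - 1*(-130) = 16344 + 130 = 16474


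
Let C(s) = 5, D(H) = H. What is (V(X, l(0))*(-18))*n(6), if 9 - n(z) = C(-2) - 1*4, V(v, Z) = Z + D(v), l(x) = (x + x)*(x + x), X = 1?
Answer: -144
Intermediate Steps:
l(x) = 4*x² (l(x) = (2*x)*(2*x) = 4*x²)
V(v, Z) = Z + v
n(z) = 8 (n(z) = 9 - (5 - 1*4) = 9 - (5 - 4) = 9 - 1*1 = 9 - 1 = 8)
(V(X, l(0))*(-18))*n(6) = ((4*0² + 1)*(-18))*8 = ((4*0 + 1)*(-18))*8 = ((0 + 1)*(-18))*8 = (1*(-18))*8 = -18*8 = -144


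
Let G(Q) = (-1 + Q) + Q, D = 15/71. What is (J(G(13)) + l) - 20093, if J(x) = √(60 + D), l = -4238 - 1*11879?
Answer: -36210 + 15*√1349/71 ≈ -36202.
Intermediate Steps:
D = 15/71 (D = 15*(1/71) = 15/71 ≈ 0.21127)
G(Q) = -1 + 2*Q
l = -16117 (l = -4238 - 11879 = -16117)
J(x) = 15*√1349/71 (J(x) = √(60 + 15/71) = √(4275/71) = 15*√1349/71)
(J(G(13)) + l) - 20093 = (15*√1349/71 - 16117) - 20093 = (-16117 + 15*√1349/71) - 20093 = -36210 + 15*√1349/71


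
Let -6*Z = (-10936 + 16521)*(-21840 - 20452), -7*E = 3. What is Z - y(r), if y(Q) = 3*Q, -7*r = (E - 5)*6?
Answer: 5786918038/147 ≈ 3.9367e+7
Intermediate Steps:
E = -3/7 (E = -1/7*3 = -3/7 ≈ -0.42857)
r = 228/49 (r = -(-3/7 - 5)*6/7 = -(-38)*6/49 = -1/7*(-228/7) = 228/49 ≈ 4.6531)
Z = 118100410/3 (Z = -(-10936 + 16521)*(-21840 - 20452)/6 = -5585*(-42292)/6 = -1/6*(-236200820) = 118100410/3 ≈ 3.9367e+7)
Z - y(r) = 118100410/3 - 3*228/49 = 118100410/3 - 1*684/49 = 118100410/3 - 684/49 = 5786918038/147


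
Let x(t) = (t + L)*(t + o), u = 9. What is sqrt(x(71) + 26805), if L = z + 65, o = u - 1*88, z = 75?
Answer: sqrt(25117) ≈ 158.48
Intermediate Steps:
o = -79 (o = 9 - 1*88 = 9 - 88 = -79)
L = 140 (L = 75 + 65 = 140)
x(t) = (-79 + t)*(140 + t) (x(t) = (t + 140)*(t - 79) = (140 + t)*(-79 + t) = (-79 + t)*(140 + t))
sqrt(x(71) + 26805) = sqrt((-11060 + 71**2 + 61*71) + 26805) = sqrt((-11060 + 5041 + 4331) + 26805) = sqrt(-1688 + 26805) = sqrt(25117)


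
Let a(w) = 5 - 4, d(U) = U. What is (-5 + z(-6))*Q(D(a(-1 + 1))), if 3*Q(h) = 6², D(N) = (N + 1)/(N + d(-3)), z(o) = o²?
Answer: 372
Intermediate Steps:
a(w) = 1
D(N) = (1 + N)/(-3 + N) (D(N) = (N + 1)/(N - 3) = (1 + N)/(-3 + N))
Q(h) = 12 (Q(h) = (⅓)*6² = (⅓)*36 = 12)
(-5 + z(-6))*Q(D(a(-1 + 1))) = (-5 + (-6)²)*12 = (-5 + 36)*12 = 31*12 = 372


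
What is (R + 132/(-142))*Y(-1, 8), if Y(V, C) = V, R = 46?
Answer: -3200/71 ≈ -45.070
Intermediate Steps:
(R + 132/(-142))*Y(-1, 8) = (46 + 132/(-142))*(-1) = (46 + 132*(-1/142))*(-1) = (46 - 66/71)*(-1) = (3200/71)*(-1) = -3200/71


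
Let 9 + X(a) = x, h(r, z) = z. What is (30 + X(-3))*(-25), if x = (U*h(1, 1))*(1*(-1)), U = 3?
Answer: -450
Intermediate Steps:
x = -3 (x = (3*1)*(1*(-1)) = 3*(-1) = -3)
X(a) = -12 (X(a) = -9 - 3 = -12)
(30 + X(-3))*(-25) = (30 - 12)*(-25) = 18*(-25) = -450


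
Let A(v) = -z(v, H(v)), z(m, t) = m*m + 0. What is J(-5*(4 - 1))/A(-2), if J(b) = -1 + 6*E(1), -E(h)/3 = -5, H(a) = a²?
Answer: -89/4 ≈ -22.250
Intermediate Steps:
z(m, t) = m² (z(m, t) = m² + 0 = m²)
E(h) = 15 (E(h) = -3*(-5) = 15)
J(b) = 89 (J(b) = -1 + 6*15 = -1 + 90 = 89)
A(v) = -v²
J(-5*(4 - 1))/A(-2) = 89/((-1*(-2)²)) = 89/((-1*4)) = 89/(-4) = 89*(-¼) = -89/4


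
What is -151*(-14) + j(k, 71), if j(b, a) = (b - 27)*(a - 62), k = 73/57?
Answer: 35768/19 ≈ 1882.5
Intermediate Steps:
k = 73/57 (k = 73*(1/57) = 73/57 ≈ 1.2807)
j(b, a) = (-62 + a)*(-27 + b) (j(b, a) = (-27 + b)*(-62 + a) = (-62 + a)*(-27 + b))
-151*(-14) + j(k, 71) = -151*(-14) + (1674 - 62*73/57 - 27*71 + 71*(73/57)) = 2114 + (1674 - 4526/57 - 1917 + 5183/57) = 2114 - 4398/19 = 35768/19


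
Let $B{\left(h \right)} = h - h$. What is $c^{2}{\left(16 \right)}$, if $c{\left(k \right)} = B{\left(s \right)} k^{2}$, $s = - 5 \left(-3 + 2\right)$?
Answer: $0$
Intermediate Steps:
$s = 5$ ($s = \left(-5\right) \left(-1\right) = 5$)
$B{\left(h \right)} = 0$
$c{\left(k \right)} = 0$ ($c{\left(k \right)} = 0 k^{2} = 0$)
$c^{2}{\left(16 \right)} = 0^{2} = 0$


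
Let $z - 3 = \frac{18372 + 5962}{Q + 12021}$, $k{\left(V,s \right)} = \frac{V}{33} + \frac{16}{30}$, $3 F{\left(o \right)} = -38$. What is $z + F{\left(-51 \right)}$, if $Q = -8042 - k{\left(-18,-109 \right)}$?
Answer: $- \frac{6994243}{1969611} \approx -3.5511$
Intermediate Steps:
$F{\left(o \right)} = - \frac{38}{3}$ ($F{\left(o \right)} = \frac{1}{3} \left(-38\right) = - \frac{38}{3}$)
$k{\left(V,s \right)} = \frac{8}{15} + \frac{V}{33}$ ($k{\left(V,s \right)} = V \frac{1}{33} + 16 \cdot \frac{1}{30} = \frac{V}{33} + \frac{8}{15} = \frac{8}{15} + \frac{V}{33}$)
$Q = - \frac{1326928}{165}$ ($Q = -8042 - \left(\frac{8}{15} + \frac{1}{33} \left(-18\right)\right) = -8042 - \left(\frac{8}{15} - \frac{6}{11}\right) = -8042 - - \frac{2}{165} = -8042 + \frac{2}{165} = - \frac{1326928}{165} \approx -8042.0$)
$z = \frac{5984721}{656537}$ ($z = 3 + \frac{18372 + 5962}{- \frac{1326928}{165} + 12021} = 3 + \frac{24334}{\frac{656537}{165}} = 3 + 24334 \cdot \frac{165}{656537} = 3 + \frac{4015110}{656537} = \frac{5984721}{656537} \approx 9.1156$)
$z + F{\left(-51 \right)} = \frac{5984721}{656537} - \frac{38}{3} = - \frac{6994243}{1969611}$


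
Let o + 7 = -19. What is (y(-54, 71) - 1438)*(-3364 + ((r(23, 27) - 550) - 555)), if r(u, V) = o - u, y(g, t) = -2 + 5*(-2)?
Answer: 6551100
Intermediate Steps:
o = -26 (o = -7 - 19 = -26)
y(g, t) = -12 (y(g, t) = -2 - 10 = -12)
r(u, V) = -26 - u
(y(-54, 71) - 1438)*(-3364 + ((r(23, 27) - 550) - 555)) = (-12 - 1438)*(-3364 + (((-26 - 1*23) - 550) - 555)) = -1450*(-3364 + (((-26 - 23) - 550) - 555)) = -1450*(-3364 + ((-49 - 550) - 555)) = -1450*(-3364 + (-599 - 555)) = -1450*(-3364 - 1154) = -1450*(-4518) = 6551100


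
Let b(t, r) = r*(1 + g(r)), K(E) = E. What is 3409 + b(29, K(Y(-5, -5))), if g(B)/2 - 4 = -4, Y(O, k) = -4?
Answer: 3405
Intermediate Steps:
g(B) = 0 (g(B) = 8 + 2*(-4) = 8 - 8 = 0)
b(t, r) = r (b(t, r) = r*(1 + 0) = r*1 = r)
3409 + b(29, K(Y(-5, -5))) = 3409 - 4 = 3405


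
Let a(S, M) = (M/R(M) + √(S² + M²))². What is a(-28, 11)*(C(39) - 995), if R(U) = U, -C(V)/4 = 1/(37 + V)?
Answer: -17128836/19 - 37812*√905/19 ≈ -9.6139e+5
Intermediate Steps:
C(V) = -4/(37 + V)
a(S, M) = (1 + √(M² + S²))² (a(S, M) = (M/M + √(S² + M²))² = (1 + √(M² + S²))²)
a(-28, 11)*(C(39) - 995) = (1 + √(11² + (-28)²))²*(-4/(37 + 39) - 995) = (1 + √(121 + 784))²*(-4/76 - 995) = (1 + √905)²*(-4*1/76 - 995) = (1 + √905)²*(-1/19 - 995) = (1 + √905)²*(-18906/19) = -18906*(1 + √905)²/19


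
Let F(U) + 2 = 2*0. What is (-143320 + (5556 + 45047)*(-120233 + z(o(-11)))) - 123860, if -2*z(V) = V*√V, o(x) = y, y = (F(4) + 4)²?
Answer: -6084620091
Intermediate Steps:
F(U) = -2 (F(U) = -2 + 2*0 = -2 + 0 = -2)
y = 4 (y = (-2 + 4)² = 2² = 4)
o(x) = 4
z(V) = -V^(3/2)/2 (z(V) = -V*√V/2 = -V^(3/2)/2)
(-143320 + (5556 + 45047)*(-120233 + z(o(-11)))) - 123860 = (-143320 + (5556 + 45047)*(-120233 - 4^(3/2)/2)) - 123860 = (-143320 + 50603*(-120233 - ½*8)) - 123860 = (-143320 + 50603*(-120233 - 4)) - 123860 = (-143320 + 50603*(-120237)) - 123860 = (-143320 - 6084352911) - 123860 = -6084496231 - 123860 = -6084620091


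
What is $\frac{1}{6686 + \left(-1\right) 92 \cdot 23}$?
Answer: $\frac{1}{4570} \approx 0.00021882$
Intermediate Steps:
$\frac{1}{6686 + \left(-1\right) 92 \cdot 23} = \frac{1}{6686 - 2116} = \frac{1}{4570}$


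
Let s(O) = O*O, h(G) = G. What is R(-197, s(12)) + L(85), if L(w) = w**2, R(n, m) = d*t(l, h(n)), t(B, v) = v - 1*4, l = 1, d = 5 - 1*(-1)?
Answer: 6019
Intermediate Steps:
d = 6 (d = 5 + 1 = 6)
s(O) = O**2
t(B, v) = -4 + v (t(B, v) = v - 4 = -4 + v)
R(n, m) = -24 + 6*n (R(n, m) = 6*(-4 + n) = -24 + 6*n)
R(-197, s(12)) + L(85) = (-24 + 6*(-197)) + 85**2 = (-24 - 1182) + 7225 = -1206 + 7225 = 6019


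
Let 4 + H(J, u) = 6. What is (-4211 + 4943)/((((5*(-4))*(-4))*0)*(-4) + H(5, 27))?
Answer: 366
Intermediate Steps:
H(J, u) = 2 (H(J, u) = -4 + 6 = 2)
(-4211 + 4943)/((((5*(-4))*(-4))*0)*(-4) + H(5, 27)) = (-4211 + 4943)/((((5*(-4))*(-4))*0)*(-4) + 2) = 732/((-20*(-4)*0)*(-4) + 2) = 732/((80*0)*(-4) + 2) = 732/(0*(-4) + 2) = 732/(0 + 2) = 732/2 = 732*(½) = 366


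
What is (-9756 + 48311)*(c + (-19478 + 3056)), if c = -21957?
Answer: -1479702345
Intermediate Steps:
(-9756 + 48311)*(c + (-19478 + 3056)) = (-9756 + 48311)*(-21957 + (-19478 + 3056)) = 38555*(-21957 - 16422) = 38555*(-38379) = -1479702345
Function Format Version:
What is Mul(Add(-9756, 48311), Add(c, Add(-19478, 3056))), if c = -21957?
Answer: -1479702345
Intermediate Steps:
Mul(Add(-9756, 48311), Add(c, Add(-19478, 3056))) = Mul(Add(-9756, 48311), Add(-21957, Add(-19478, 3056))) = Mul(38555, Add(-21957, -16422)) = Mul(38555, -38379) = -1479702345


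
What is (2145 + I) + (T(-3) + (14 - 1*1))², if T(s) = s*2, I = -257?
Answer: 1937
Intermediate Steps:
T(s) = 2*s
(2145 + I) + (T(-3) + (14 - 1*1))² = (2145 - 257) + (2*(-3) + (14 - 1*1))² = 1888 + (-6 + (14 - 1))² = 1888 + (-6 + 13)² = 1888 + 7² = 1888 + 49 = 1937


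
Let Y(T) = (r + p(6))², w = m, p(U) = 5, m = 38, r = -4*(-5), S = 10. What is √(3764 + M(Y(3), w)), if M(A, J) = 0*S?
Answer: 2*√941 ≈ 61.351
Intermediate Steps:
r = 20
w = 38
Y(T) = 625 (Y(T) = (20 + 5)² = 25² = 625)
M(A, J) = 0 (M(A, J) = 0*10 = 0)
√(3764 + M(Y(3), w)) = √(3764 + 0) = √3764 = 2*√941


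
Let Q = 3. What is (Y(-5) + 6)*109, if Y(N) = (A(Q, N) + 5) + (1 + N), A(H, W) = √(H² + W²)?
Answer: 763 + 109*√34 ≈ 1398.6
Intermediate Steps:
Y(N) = 6 + N + √(9 + N²) (Y(N) = (√(3² + N²) + 5) + (1 + N) = (√(9 + N²) + 5) + (1 + N) = (5 + √(9 + N²)) + (1 + N) = 6 + N + √(9 + N²))
(Y(-5) + 6)*109 = ((6 - 5 + √(9 + (-5)²)) + 6)*109 = ((6 - 5 + √(9 + 25)) + 6)*109 = ((6 - 5 + √34) + 6)*109 = ((1 + √34) + 6)*109 = (7 + √34)*109 = 763 + 109*√34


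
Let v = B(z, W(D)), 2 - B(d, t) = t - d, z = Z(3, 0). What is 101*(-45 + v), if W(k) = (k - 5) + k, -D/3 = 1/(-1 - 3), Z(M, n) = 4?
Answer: -7171/2 ≈ -3585.5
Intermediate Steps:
z = 4
D = ¾ (D = -3/(-1 - 3) = -3/(-4) = -3*(-¼) = ¾ ≈ 0.75000)
W(k) = -5 + 2*k (W(k) = (-5 + k) + k = -5 + 2*k)
B(d, t) = 2 + d - t (B(d, t) = 2 - (t - d) = 2 + (d - t) = 2 + d - t)
v = 19/2 (v = 2 + 4 - (-5 + 2*(¾)) = 2 + 4 - (-5 + 3/2) = 2 + 4 - 1*(-7/2) = 2 + 4 + 7/2 = 19/2 ≈ 9.5000)
101*(-45 + v) = 101*(-45 + 19/2) = 101*(-71/2) = -7171/2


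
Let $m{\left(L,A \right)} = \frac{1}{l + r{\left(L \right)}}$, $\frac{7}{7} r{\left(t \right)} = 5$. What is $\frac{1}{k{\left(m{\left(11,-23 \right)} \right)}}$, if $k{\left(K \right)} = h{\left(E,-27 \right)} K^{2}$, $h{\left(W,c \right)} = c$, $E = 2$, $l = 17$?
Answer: $- \frac{484}{27} \approx -17.926$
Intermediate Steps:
$r{\left(t \right)} = 5$
$m{\left(L,A \right)} = \frac{1}{22}$ ($m{\left(L,A \right)} = \frac{1}{17 + 5} = \frac{1}{22}$)
$k{\left(K \right)} = - 27 K^{2}$
$\frac{1}{k{\left(m{\left(11,-23 \right)} \right)}} = \frac{1}{\left(-27\right) \left(\frac{1}{22}\right)^{2}} = \frac{1}{\left(-27\right) \frac{1}{484}} = \frac{1}{- \frac{27}{484}} = - \frac{484}{27}$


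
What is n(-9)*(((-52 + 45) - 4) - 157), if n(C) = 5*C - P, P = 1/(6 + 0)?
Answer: 7588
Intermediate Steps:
P = 1/6 ≈ 0.16667
n(C) = -1/6 + 5*C (n(C) = 5*C - 1*1/6 = 5*C - 1/6 = -1/6 + 5*C)
n(-9)*(((-52 + 45) - 4) - 157) = (-1/6 + 5*(-9))*(((-52 + 45) - 4) - 157) = (-1/6 - 45)*((-7 - 4) - 157) = -271*(-11 - 157)/6 = -271/6*(-168) = 7588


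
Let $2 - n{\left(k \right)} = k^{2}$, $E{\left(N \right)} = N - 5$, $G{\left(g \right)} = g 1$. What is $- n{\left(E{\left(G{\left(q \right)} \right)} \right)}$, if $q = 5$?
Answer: $-2$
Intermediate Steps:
$G{\left(g \right)} = g$
$E{\left(N \right)} = -5 + N$
$n{\left(k \right)} = 2 - k^{2}$
$- n{\left(E{\left(G{\left(q \right)} \right)} \right)} = - (2 - \left(-5 + 5\right)^{2}) = - (2 - 0^{2}) = - (2 - 0) = - (2 + 0) = \left(-1\right) 2 = -2$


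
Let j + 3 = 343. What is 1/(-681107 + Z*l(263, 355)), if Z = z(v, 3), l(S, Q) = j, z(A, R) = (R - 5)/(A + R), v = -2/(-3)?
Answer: -11/7494217 ≈ -1.4678e-6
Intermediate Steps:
v = ⅔ (v = -2*(-⅓) = ⅔ ≈ 0.66667)
z(A, R) = (-5 + R)/(A + R)
j = 340 (j = -3 + 343 = 340)
l(S, Q) = 340
Z = -6/11 (Z = (-5 + 3)/(⅔ + 3) = -2/(11/3) = (3/11)*(-2) = -6/11 ≈ -0.54545)
1/(-681107 + Z*l(263, 355)) = 1/(-681107 - 6/11*340) = 1/(-681107 - 2040/11) = 1/(-7494217/11) = -11/7494217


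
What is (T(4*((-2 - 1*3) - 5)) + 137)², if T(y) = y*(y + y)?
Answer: 11135569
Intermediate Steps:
T(y) = 2*y² (T(y) = y*(2*y) = 2*y²)
(T(4*((-2 - 1*3) - 5)) + 137)² = (2*(4*((-2 - 1*3) - 5))² + 137)² = (2*(4*((-2 - 3) - 5))² + 137)² = (2*(4*(-5 - 5))² + 137)² = (2*(4*(-10))² + 137)² = (2*(-40)² + 137)² = (2*1600 + 137)² = (3200 + 137)² = 3337² = 11135569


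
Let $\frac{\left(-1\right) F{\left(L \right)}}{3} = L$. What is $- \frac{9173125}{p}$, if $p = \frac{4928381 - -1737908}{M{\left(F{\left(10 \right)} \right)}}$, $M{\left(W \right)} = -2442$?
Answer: $\frac{22400771250}{6666289} \approx 3360.3$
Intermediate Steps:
$F{\left(L \right)} = - 3 L$
$p = - \frac{6666289}{2442}$ ($p = \frac{4928381 - -1737908}{-2442} = \left(4928381 + 1737908\right) \left(- \frac{1}{2442}\right) = 6666289 \left(- \frac{1}{2442}\right) = - \frac{6666289}{2442} \approx -2729.8$)
$- \frac{9173125}{p} = - \frac{9173125}{- \frac{6666289}{2442}} = \left(-9173125\right) \left(- \frac{2442}{6666289}\right) = \frac{22400771250}{6666289}$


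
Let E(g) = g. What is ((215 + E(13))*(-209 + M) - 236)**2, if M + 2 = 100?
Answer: 652495936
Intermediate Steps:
M = 98 (M = -2 + 100 = 98)
((215 + E(13))*(-209 + M) - 236)**2 = ((215 + 13)*(-209 + 98) - 236)**2 = (228*(-111) - 236)**2 = (-25308 - 236)**2 = (-25544)**2 = 652495936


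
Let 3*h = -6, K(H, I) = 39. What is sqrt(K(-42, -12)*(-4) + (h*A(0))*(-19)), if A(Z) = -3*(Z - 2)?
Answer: 6*sqrt(2) ≈ 8.4853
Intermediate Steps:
A(Z) = 6 - 3*Z (A(Z) = -3*(-2 + Z) = 6 - 3*Z)
h = -2 (h = (1/3)*(-6) = -2)
sqrt(K(-42, -12)*(-4) + (h*A(0))*(-19)) = sqrt(39*(-4) - 2*(6 - 3*0)*(-19)) = sqrt(-156 - 2*(6 + 0)*(-19)) = sqrt(-156 - 2*6*(-19)) = sqrt(-156 - 12*(-19)) = sqrt(-156 + 228) = sqrt(72) = 6*sqrt(2)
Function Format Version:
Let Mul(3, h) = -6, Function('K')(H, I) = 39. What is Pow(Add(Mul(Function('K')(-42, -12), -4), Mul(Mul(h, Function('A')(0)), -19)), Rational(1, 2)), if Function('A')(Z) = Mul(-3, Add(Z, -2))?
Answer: Mul(6, Pow(2, Rational(1, 2))) ≈ 8.4853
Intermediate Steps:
Function('A')(Z) = Add(6, Mul(-3, Z)) (Function('A')(Z) = Mul(-3, Add(-2, Z)) = Add(6, Mul(-3, Z)))
h = -2 (h = Mul(Rational(1, 3), -6) = -2)
Pow(Add(Mul(Function('K')(-42, -12), -4), Mul(Mul(h, Function('A')(0)), -19)), Rational(1, 2)) = Pow(Add(Mul(39, -4), Mul(Mul(-2, Add(6, Mul(-3, 0))), -19)), Rational(1, 2)) = Pow(Add(-156, Mul(Mul(-2, Add(6, 0)), -19)), Rational(1, 2)) = Pow(Add(-156, Mul(Mul(-2, 6), -19)), Rational(1, 2)) = Pow(Add(-156, Mul(-12, -19)), Rational(1, 2)) = Pow(Add(-156, 228), Rational(1, 2)) = Pow(72, Rational(1, 2)) = Mul(6, Pow(2, Rational(1, 2)))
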